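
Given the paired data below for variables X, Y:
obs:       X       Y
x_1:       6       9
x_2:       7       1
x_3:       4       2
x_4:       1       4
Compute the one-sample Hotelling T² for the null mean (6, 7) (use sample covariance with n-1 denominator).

Step 1 — sample mean vector:
  mean(X) = (6 + 7 + 4 + 1) / 4 = 18/4 = 4.5
  mean(Y) = (9 + 1 + 2 + 4) / 4 = 16/4 = 4
  x̄ = (4.5, 4),  deviation x̄ - mu_0 = (4.5, 4) - (6, 7) = (-1.5, -3).

Step 2 — sample covariance matrix, S[i,j] = (1/(n-1)) · Σ_k (x_{k,i} - mean_i) · (x_{k,j} - mean_j), divisor n-1 = 3:
  S[X,X] = ((1.5)·(1.5) + (2.5)·(2.5) + (-0.5)·(-0.5) + (-3.5)·(-3.5)) / 3 = 21/3 = 7
  S[X,Y] = ((1.5)·(5) + (2.5)·(-3) + (-0.5)·(-2) + (-3.5)·(0)) / 3 = 1/3 = 0.3333
  S[Y,Y] = ((5)·(5) + (-3)·(-3) + (-2)·(-2) + (0)·(0)) / 3 = 38/3 = 12.6667
  S = [[7, 0.3333],
 [0.3333, 12.6667]].

Step 3 — invert S. det(S) = 7·12.6667 - (0.3333)² = 88.5556.
  S^{-1} = (1/det) · [[d, -b], [-b, a]] = [[0.143, -0.0038],
 [-0.0038, 0.079]].

Step 4 — quadratic form (x̄ - mu_0)^T · S^{-1} · (x̄ - mu_0):
  S^{-1} · (x̄ - mu_0) = (-0.2033, -0.2315),
  (x̄ - mu_0)^T · [...] = (-1.5)·(-0.2033) + (-3)·(-0.2315) = 0.9994.

Step 5 — scale by n: T² = 4 · 0.9994 = 3.9975.

T² ≈ 3.9975


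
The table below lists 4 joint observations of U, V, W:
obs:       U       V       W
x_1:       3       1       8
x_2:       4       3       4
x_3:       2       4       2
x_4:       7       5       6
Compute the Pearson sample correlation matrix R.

Step 1 — column means:
  mean(U) = (3 + 4 + 2 + 7) / 4 = 16/4 = 4
  mean(V) = (1 + 3 + 4 + 5) / 4 = 13/4 = 3.25
  mean(W) = (8 + 4 + 2 + 6) / 4 = 20/4 = 5

Step 2 — sample variances and covariances s[i,j] = (1/(n-1)) · Σ_k (x_{k,i} - mean_i) · (x_{k,j} - mean_j), with n-1 = 3:
  s[U,U] = ((-1)·(-1) + (0)·(0) + (-2)·(-2) + (3)·(3)) / 3 = 14/3 = 4.6667
  s[U,V] = ((-1)·(-2.25) + (0)·(-0.25) + (-2)·(0.75) + (3)·(1.75)) / 3 = 6/3 = 2
  s[U,W] = ((-1)·(3) + (0)·(-1) + (-2)·(-3) + (3)·(1)) / 3 = 6/3 = 2
  s[V,V] = ((-2.25)·(-2.25) + (-0.25)·(-0.25) + (0.75)·(0.75) + (1.75)·(1.75)) / 3 = 8.75/3 = 2.9167
  s[V,W] = ((-2.25)·(3) + (-0.25)·(-1) + (0.75)·(-3) + (1.75)·(1)) / 3 = -7/3 = -2.3333
  s[W,W] = ((3)·(3) + (-1)·(-1) + (-3)·(-3) + (1)·(1)) / 3 = 20/3 = 6.6667
  Sample standard deviations s_i = √(s[i,i]):
  s(U) = √(4.6667) = 2.1602
  s(V) = √(2.9167) = 1.7078
  s(W) = √(6.6667) = 2.582

Step 3 — r_{ij} = s_{ij} / (s_i · s_j):
  r[U,U] = 1 (diagonal).
  r[U,V] = 2 / (2.1602 · 1.7078) = 2 / 3.6893 = 0.5421
  r[U,W] = 2 / (2.1602 · 2.582) = 2 / 5.5777 = 0.3586
  r[V,V] = 1 (diagonal).
  r[V,W] = -2.3333 / (1.7078 · 2.582) = -2.3333 / 4.4096 = -0.5292
  r[W,W] = 1 (diagonal).

R is symmetric with unit diagonal. Assembling:

R = [[1, 0.5421, 0.3586],
 [0.5421, 1, -0.5292],
 [0.3586, -0.5292, 1]]


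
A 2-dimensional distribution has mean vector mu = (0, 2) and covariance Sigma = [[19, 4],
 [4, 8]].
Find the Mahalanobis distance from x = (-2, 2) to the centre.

Step 1 — centre the observation: (x - mu) = (-2, 0).

Step 2 — invert Sigma. det(Sigma) = 19·8 - (4)² = 136.
  Sigma^{-1} = (1/det) · [[d, -b], [-b, a]] = [[0.0588, -0.0294],
 [-0.0294, 0.1397]].

Step 3 — form the quadratic (x - mu)^T · Sigma^{-1} · (x - mu):
  Sigma^{-1} · (x - mu) = (-0.1176, 0.0588).
  (x - mu)^T · [Sigma^{-1} · (x - mu)] = (-2)·(-0.1176) + (0)·(0.0588) = 0.2353.

Step 4 — take square root: d = √(0.2353) ≈ 0.4851.

d(x, mu) = √(0.2353) ≈ 0.4851


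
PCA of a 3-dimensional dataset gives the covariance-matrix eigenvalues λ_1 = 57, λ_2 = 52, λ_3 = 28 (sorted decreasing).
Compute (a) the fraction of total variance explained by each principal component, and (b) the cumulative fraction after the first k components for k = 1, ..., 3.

Step 1 — total variance = trace(Sigma) = Σ λ_i = 57 + 52 + 28 = 137.

Step 2 — fraction explained by component i = λ_i / Σ λ:
  PC1: 57/137 = 0.4161
  PC2: 52/137 = 0.3796
  PC3: 28/137 = 0.2044

Step 3 — cumulative fraction after k components = (λ_1 + ... + λ_k) / Σ λ:
  k = 1: 57/137 = 0.4161
  k = 2: (57 + 52)/137 = 109/137 = 0.7956
  k = 3: (57 + 52 + 28)/137 = 137/137 = 1

Summary (fraction, with percent):

explained: PC1 0.4161 (41.61%), PC2 0.3796 (37.96%), PC3 0.2044 (20.44%);  cumulative: 0.4161, 0.7956, 1


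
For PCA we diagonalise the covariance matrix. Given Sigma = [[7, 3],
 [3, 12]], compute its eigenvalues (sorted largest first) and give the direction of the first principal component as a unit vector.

Step 1 — characteristic polynomial of 2×2 Sigma:
  det(Sigma - λI) = λ² - trace · λ + det = 0.
  trace = 7 + 12 = 19, det = 7·12 - (3)² = 75.
Step 2 — discriminant:
  Δ = trace² - 4·det = 361 - 300 = 61.
Step 3 — eigenvalues:
  λ = (trace ± √Δ)/2 = (19 ± 7.8102)/2,
  λ_1 = 13.4051,  λ_2 = 5.5949.

Step 4 — unit eigenvector for λ_1: solve (Sigma - λ_1 I)v = 0. First row:
  (7 - 13.4051)·v_x + (3)·v_y = 0, i.e. (-6.4051)·v_x + (3)·v_y = 0,
  so v ∝ (b, λ_1 - a) = (3, 6.4051) = u.
  ||u|| = √((3)² + (6.4051)²) = √(50.0256) ≈ 7.0729,
  v_1 = u/||u|| ≈ (0.4242, 0.9056) (||v_1|| = 1).

λ_1 = 13.4051,  λ_2 = 5.5949;  v_1 ≈ (0.4242, 0.9056)


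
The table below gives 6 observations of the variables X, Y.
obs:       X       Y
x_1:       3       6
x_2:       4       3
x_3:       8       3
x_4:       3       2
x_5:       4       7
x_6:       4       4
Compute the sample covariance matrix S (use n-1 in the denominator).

Step 1 — column means:
  mean(X) = (3 + 4 + 8 + 3 + 4 + 4) / 6 = 26/6 = 4.3333
  mean(Y) = (6 + 3 + 3 + 2 + 7 + 4) / 6 = 25/6 = 4.1667

Step 2 — sample covariance S[i,j] = (1/(n-1)) · Σ_k (x_{k,i} - mean_i) · (x_{k,j} - mean_j), with n-1 = 5.
  S[X,X] = ((-1.3333)·(-1.3333) + (-0.3333)·(-0.3333) + (3.6667)·(3.6667) + (-1.3333)·(-1.3333) + (-0.3333)·(-0.3333) + (-0.3333)·(-0.3333)) / 5 = 17.3333/5 = 3.4667
  S[X,Y] = ((-1.3333)·(1.8333) + (-0.3333)·(-1.1667) + (3.6667)·(-1.1667) + (-1.3333)·(-2.1667) + (-0.3333)·(2.8333) + (-0.3333)·(-0.1667)) / 5 = -4.3333/5 = -0.8667
  S[Y,Y] = ((1.8333)·(1.8333) + (-1.1667)·(-1.1667) + (-1.1667)·(-1.1667) + (-2.1667)·(-2.1667) + (2.8333)·(2.8333) + (-0.1667)·(-0.1667)) / 5 = 18.8333/5 = 3.7667

S is symmetric (S[j,i] = S[i,j]). Assembling:

S = [[3.4667, -0.8667],
 [-0.8667, 3.7667]]


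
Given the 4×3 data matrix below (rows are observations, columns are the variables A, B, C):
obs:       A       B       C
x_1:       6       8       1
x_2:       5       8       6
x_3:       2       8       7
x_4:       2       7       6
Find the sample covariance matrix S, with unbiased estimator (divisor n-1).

Step 1 — column means:
  mean(A) = (6 + 5 + 2 + 2) / 4 = 15/4 = 3.75
  mean(B) = (8 + 8 + 8 + 7) / 4 = 31/4 = 7.75
  mean(C) = (1 + 6 + 7 + 6) / 4 = 20/4 = 5

Step 2 — sample covariance S[i,j] = (1/(n-1)) · Σ_k (x_{k,i} - mean_i) · (x_{k,j} - mean_j), with n-1 = 3.
  S[A,A] = ((2.25)·(2.25) + (1.25)·(1.25) + (-1.75)·(-1.75) + (-1.75)·(-1.75)) / 3 = 12.75/3 = 4.25
  S[A,B] = ((2.25)·(0.25) + (1.25)·(0.25) + (-1.75)·(0.25) + (-1.75)·(-0.75)) / 3 = 1.75/3 = 0.5833
  S[A,C] = ((2.25)·(-4) + (1.25)·(1) + (-1.75)·(2) + (-1.75)·(1)) / 3 = -13/3 = -4.3333
  S[B,B] = ((0.25)·(0.25) + (0.25)·(0.25) + (0.25)·(0.25) + (-0.75)·(-0.75)) / 3 = 0.75/3 = 0.25
  S[B,C] = ((0.25)·(-4) + (0.25)·(1) + (0.25)·(2) + (-0.75)·(1)) / 3 = -1/3 = -0.3333
  S[C,C] = ((-4)·(-4) + (1)·(1) + (2)·(2) + (1)·(1)) / 3 = 22/3 = 7.3333

S is symmetric (S[j,i] = S[i,j]). Assembling:

S = [[4.25, 0.5833, -4.3333],
 [0.5833, 0.25, -0.3333],
 [-4.3333, -0.3333, 7.3333]]


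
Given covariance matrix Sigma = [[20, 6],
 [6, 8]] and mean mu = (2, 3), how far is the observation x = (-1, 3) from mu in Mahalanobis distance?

Step 1 — centre the observation: (x - mu) = (-3, 0).

Step 2 — invert Sigma. det(Sigma) = 20·8 - (6)² = 124.
  Sigma^{-1} = (1/det) · [[d, -b], [-b, a]] = [[0.0645, -0.0484],
 [-0.0484, 0.1613]].

Step 3 — form the quadratic (x - mu)^T · Sigma^{-1} · (x - mu):
  Sigma^{-1} · (x - mu) = (-0.1935, 0.1452).
  (x - mu)^T · [Sigma^{-1} · (x - mu)] = (-3)·(-0.1935) + (0)·(0.1452) = 0.5806.

Step 4 — take square root: d = √(0.5806) ≈ 0.762.

d(x, mu) = √(0.5806) ≈ 0.762


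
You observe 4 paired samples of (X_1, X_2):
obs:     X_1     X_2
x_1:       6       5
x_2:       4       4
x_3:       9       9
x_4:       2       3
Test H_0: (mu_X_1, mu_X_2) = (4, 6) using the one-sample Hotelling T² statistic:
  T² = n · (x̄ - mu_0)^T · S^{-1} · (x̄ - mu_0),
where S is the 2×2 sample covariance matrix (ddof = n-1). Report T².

Step 1 — sample mean vector:
  mean(X_1) = (6 + 4 + 9 + 2) / 4 = 21/4 = 5.25
  mean(X_2) = (5 + 4 + 9 + 3) / 4 = 21/4 = 5.25
  x̄ = (5.25, 5.25),  deviation x̄ - mu_0 = (5.25, 5.25) - (4, 6) = (1.25, -0.75).

Step 2 — sample covariance matrix, S[i,j] = (1/(n-1)) · Σ_k (x_{k,i} - mean_i) · (x_{k,j} - mean_j), divisor n-1 = 3:
  S[X_1,X_1] = ((0.75)·(0.75) + (-1.25)·(-1.25) + (3.75)·(3.75) + (-3.25)·(-3.25)) / 3 = 26.75/3 = 8.9167
  S[X_1,X_2] = ((0.75)·(-0.25) + (-1.25)·(-1.25) + (3.75)·(3.75) + (-3.25)·(-2.25)) / 3 = 22.75/3 = 7.5833
  S[X_2,X_2] = ((-0.25)·(-0.25) + (-1.25)·(-1.25) + (3.75)·(3.75) + (-2.25)·(-2.25)) / 3 = 20.75/3 = 6.9167
  S = [[8.9167, 7.5833],
 [7.5833, 6.9167]].

Step 3 — invert S. det(S) = 8.9167·6.9167 - (7.5833)² = 4.1667.
  S^{-1} = (1/det) · [[d, -b], [-b, a]] = [[1.66, -1.82],
 [-1.82, 2.14]].

Step 4 — quadratic form (x̄ - mu_0)^T · S^{-1} · (x̄ - mu_0):
  S^{-1} · (x̄ - mu_0) = (3.44, -3.88),
  (x̄ - mu_0)^T · [...] = (1.25)·(3.44) + (-0.75)·(-3.88) = 7.21.

Step 5 — scale by n: T² = 4 · 7.21 = 28.84.

T² ≈ 28.84


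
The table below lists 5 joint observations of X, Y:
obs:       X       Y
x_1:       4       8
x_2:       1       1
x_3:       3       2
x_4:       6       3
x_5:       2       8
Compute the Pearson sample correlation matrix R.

Step 1 — column means:
  mean(X) = (4 + 1 + 3 + 6 + 2) / 5 = 16/5 = 3.2
  mean(Y) = (8 + 1 + 2 + 3 + 8) / 5 = 22/5 = 4.4

Step 2 — sample variances and covariances s[i,j] = (1/(n-1)) · Σ_k (x_{k,i} - mean_i) · (x_{k,j} - mean_j), with n-1 = 4:
  s[X,X] = ((0.8)·(0.8) + (-2.2)·(-2.2) + (-0.2)·(-0.2) + (2.8)·(2.8) + (-1.2)·(-1.2)) / 4 = 14.8/4 = 3.7
  s[X,Y] = ((0.8)·(3.6) + (-2.2)·(-3.4) + (-0.2)·(-2.4) + (2.8)·(-1.4) + (-1.2)·(3.6)) / 4 = 2.6/4 = 0.65
  s[Y,Y] = ((3.6)·(3.6) + (-3.4)·(-3.4) + (-2.4)·(-2.4) + (-1.4)·(-1.4) + (3.6)·(3.6)) / 4 = 45.2/4 = 11.3
  Sample standard deviations s_i = √(s[i,i]):
  s(X) = √(3.7) = 1.9235
  s(Y) = √(11.3) = 3.3615

Step 3 — r_{ij} = s_{ij} / (s_i · s_j):
  r[X,X] = 1 (diagonal).
  r[X,Y] = 0.65 / (1.9235 · 3.3615) = 0.65 / 6.4661 = 0.1005
  r[Y,Y] = 1 (diagonal).

R is symmetric with unit diagonal. Assembling:

R = [[1, 0.1005],
 [0.1005, 1]]


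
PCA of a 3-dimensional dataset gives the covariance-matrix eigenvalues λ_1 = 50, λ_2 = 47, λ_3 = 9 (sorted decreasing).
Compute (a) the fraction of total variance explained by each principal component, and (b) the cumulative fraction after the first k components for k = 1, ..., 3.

Step 1 — total variance = trace(Sigma) = Σ λ_i = 50 + 47 + 9 = 106.

Step 2 — fraction explained by component i = λ_i / Σ λ:
  PC1: 50/106 = 0.4717
  PC2: 47/106 = 0.4434
  PC3: 9/106 = 0.0849

Step 3 — cumulative fraction after k components = (λ_1 + ... + λ_k) / Σ λ:
  k = 1: 50/106 = 0.4717
  k = 2: (50 + 47)/106 = 97/106 = 0.9151
  k = 3: (50 + 47 + 9)/106 = 106/106 = 1

Summary (fraction, with percent):

explained: PC1 0.4717 (47.17%), PC2 0.4434 (44.34%), PC3 0.0849 (8.49%);  cumulative: 0.4717, 0.9151, 1


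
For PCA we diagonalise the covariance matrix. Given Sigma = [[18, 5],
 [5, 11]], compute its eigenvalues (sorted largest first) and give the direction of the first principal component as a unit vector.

Step 1 — characteristic polynomial of 2×2 Sigma:
  det(Sigma - λI) = λ² - trace · λ + det = 0.
  trace = 18 + 11 = 29, det = 18·11 - (5)² = 173.
Step 2 — discriminant:
  Δ = trace² - 4·det = 841 - 692 = 149.
Step 3 — eigenvalues:
  λ = (trace ± √Δ)/2 = (29 ± 12.2066)/2,
  λ_1 = 20.6033,  λ_2 = 8.3967.

Step 4 — unit eigenvector for λ_1: solve (Sigma - λ_1 I)v = 0. First row:
  (18 - 20.6033)·v_x + (5)·v_y = 0, i.e. (-2.6033)·v_x + (5)·v_y = 0,
  so v ∝ (b, λ_1 - a) = (5, 2.6033) = u.
  ||u|| = √((5)² + (2.6033)²) = √(31.7771) ≈ 5.6371,
  v_1 = u/||u|| ≈ (0.887, 0.4618) (||v_1|| = 1).

λ_1 = 20.6033,  λ_2 = 8.3967;  v_1 ≈ (0.887, 0.4618)


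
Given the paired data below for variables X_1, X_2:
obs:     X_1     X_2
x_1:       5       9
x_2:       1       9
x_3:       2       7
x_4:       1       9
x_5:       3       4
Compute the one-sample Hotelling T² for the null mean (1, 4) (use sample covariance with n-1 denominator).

Step 1 — sample mean vector:
  mean(X_1) = (5 + 1 + 2 + 1 + 3) / 5 = 12/5 = 2.4
  mean(X_2) = (9 + 9 + 7 + 9 + 4) / 5 = 38/5 = 7.6
  x̄ = (2.4, 7.6),  deviation x̄ - mu_0 = (2.4, 7.6) - (1, 4) = (1.4, 3.6).

Step 2 — sample covariance matrix, S[i,j] = (1/(n-1)) · Σ_k (x_{k,i} - mean_i) · (x_{k,j} - mean_j), divisor n-1 = 4:
  S[X_1,X_1] = ((2.6)·(2.6) + (-1.4)·(-1.4) + (-0.4)·(-0.4) + (-1.4)·(-1.4) + (0.6)·(0.6)) / 4 = 11.2/4 = 2.8
  S[X_1,X_2] = ((2.6)·(1.4) + (-1.4)·(1.4) + (-0.4)·(-0.6) + (-1.4)·(1.4) + (0.6)·(-3.6)) / 4 = -2.2/4 = -0.55
  S[X_2,X_2] = ((1.4)·(1.4) + (1.4)·(1.4) + (-0.6)·(-0.6) + (1.4)·(1.4) + (-3.6)·(-3.6)) / 4 = 19.2/4 = 4.8
  S = [[2.8, -0.55],
 [-0.55, 4.8]].

Step 3 — invert S. det(S) = 2.8·4.8 - (-0.55)² = 13.1375.
  S^{-1} = (1/det) · [[d, -b], [-b, a]] = [[0.3654, 0.0419],
 [0.0419, 0.2131]].

Step 4 — quadratic form (x̄ - mu_0)^T · S^{-1} · (x̄ - mu_0):
  S^{-1} · (x̄ - mu_0) = (0.6622, 0.8259),
  (x̄ - mu_0)^T · [...] = (1.4)·(0.6622) + (3.6)·(0.8259) = 3.9003.

Step 5 — scale by n: T² = 5 · 3.9003 = 19.5014.

T² ≈ 19.5014


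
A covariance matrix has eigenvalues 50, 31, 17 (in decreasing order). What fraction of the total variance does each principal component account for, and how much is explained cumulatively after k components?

Step 1 — total variance = trace(Sigma) = Σ λ_i = 50 + 31 + 17 = 98.

Step 2 — fraction explained by component i = λ_i / Σ λ:
  PC1: 50/98 = 0.5102
  PC2: 31/98 = 0.3163
  PC3: 17/98 = 0.1735

Step 3 — cumulative fraction after k components = (λ_1 + ... + λ_k) / Σ λ:
  k = 1: 50/98 = 0.5102
  k = 2: (50 + 31)/98 = 81/98 = 0.8265
  k = 3: (50 + 31 + 17)/98 = 98/98 = 1

Summary (fraction, with percent):

explained: PC1 0.5102 (51.02%), PC2 0.3163 (31.63%), PC3 0.1735 (17.35%);  cumulative: 0.5102, 0.8265, 1


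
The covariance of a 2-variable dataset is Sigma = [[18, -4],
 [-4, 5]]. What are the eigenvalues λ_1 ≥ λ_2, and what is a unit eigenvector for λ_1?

Step 1 — characteristic polynomial of 2×2 Sigma:
  det(Sigma - λI) = λ² - trace · λ + det = 0.
  trace = 18 + 5 = 23, det = 18·5 - (-4)² = 74.
Step 2 — discriminant:
  Δ = trace² - 4·det = 529 - 296 = 233.
Step 3 — eigenvalues:
  λ = (trace ± √Δ)/2 = (23 ± 15.2643)/2,
  λ_1 = 19.1322,  λ_2 = 3.8678.

Step 4 — unit eigenvector for λ_1: solve (Sigma - λ_1 I)v = 0. First row:
  (18 - 19.1322)·v_x + (-4)·v_y = 0, i.e. (-1.1322)·v_x + (-4)·v_y = 0,
  so v ∝ (b, λ_1 - a) = (-4, 1.1322); multiply by -1 so the first entry is positive: u = (4, -1.1322).
  ||u|| = √((4)² + (-1.1322)²) = √(17.2818) ≈ 4.1571,
  v_1 = u/||u|| ≈ (0.9622, -0.2723) (||v_1|| = 1).

λ_1 = 19.1322,  λ_2 = 3.8678;  v_1 ≈ (0.9622, -0.2723)


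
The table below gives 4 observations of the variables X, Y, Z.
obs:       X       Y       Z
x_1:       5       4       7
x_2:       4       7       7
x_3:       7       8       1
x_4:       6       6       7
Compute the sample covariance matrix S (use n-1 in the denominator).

Step 1 — column means:
  mean(X) = (5 + 4 + 7 + 6) / 4 = 22/4 = 5.5
  mean(Y) = (4 + 7 + 8 + 6) / 4 = 25/4 = 6.25
  mean(Z) = (7 + 7 + 1 + 7) / 4 = 22/4 = 5.5

Step 2 — sample covariance S[i,j] = (1/(n-1)) · Σ_k (x_{k,i} - mean_i) · (x_{k,j} - mean_j), with n-1 = 3.
  S[X,X] = ((-0.5)·(-0.5) + (-1.5)·(-1.5) + (1.5)·(1.5) + (0.5)·(0.5)) / 3 = 5/3 = 1.6667
  S[X,Y] = ((-0.5)·(-2.25) + (-1.5)·(0.75) + (1.5)·(1.75) + (0.5)·(-0.25)) / 3 = 2.5/3 = 0.8333
  S[X,Z] = ((-0.5)·(1.5) + (-1.5)·(1.5) + (1.5)·(-4.5) + (0.5)·(1.5)) / 3 = -9/3 = -3
  S[Y,Y] = ((-2.25)·(-2.25) + (0.75)·(0.75) + (1.75)·(1.75) + (-0.25)·(-0.25)) / 3 = 8.75/3 = 2.9167
  S[Y,Z] = ((-2.25)·(1.5) + (0.75)·(1.5) + (1.75)·(-4.5) + (-0.25)·(1.5)) / 3 = -10.5/3 = -3.5
  S[Z,Z] = ((1.5)·(1.5) + (1.5)·(1.5) + (-4.5)·(-4.5) + (1.5)·(1.5)) / 3 = 27/3 = 9

S is symmetric (S[j,i] = S[i,j]). Assembling:

S = [[1.6667, 0.8333, -3],
 [0.8333, 2.9167, -3.5],
 [-3, -3.5, 9]]


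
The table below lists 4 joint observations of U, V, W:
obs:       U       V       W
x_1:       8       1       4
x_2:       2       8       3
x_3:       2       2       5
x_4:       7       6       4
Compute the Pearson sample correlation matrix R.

Step 1 — column means:
  mean(U) = (8 + 2 + 2 + 7) / 4 = 19/4 = 4.75
  mean(V) = (1 + 8 + 2 + 6) / 4 = 17/4 = 4.25
  mean(W) = (4 + 3 + 5 + 4) / 4 = 16/4 = 4

Step 2 — sample variances and covariances s[i,j] = (1/(n-1)) · Σ_k (x_{k,i} - mean_i) · (x_{k,j} - mean_j), with n-1 = 3:
  s[U,U] = ((3.25)·(3.25) + (-2.75)·(-2.75) + (-2.75)·(-2.75) + (2.25)·(2.25)) / 3 = 30.75/3 = 10.25
  s[U,V] = ((3.25)·(-3.25) + (-2.75)·(3.75) + (-2.75)·(-2.25) + (2.25)·(1.75)) / 3 = -10.75/3 = -3.5833
  s[U,W] = ((3.25)·(0) + (-2.75)·(-1) + (-2.75)·(1) + (2.25)·(0)) / 3 = 0/3 = 0
  s[V,V] = ((-3.25)·(-3.25) + (3.75)·(3.75) + (-2.25)·(-2.25) + (1.75)·(1.75)) / 3 = 32.75/3 = 10.9167
  s[V,W] = ((-3.25)·(0) + (3.75)·(-1) + (-2.25)·(1) + (1.75)·(0)) / 3 = -6/3 = -2
  s[W,W] = ((0)·(0) + (-1)·(-1) + (1)·(1) + (0)·(0)) / 3 = 2/3 = 0.6667
  Sample standard deviations s_i = √(s[i,i]):
  s(U) = √(10.25) = 3.2016
  s(V) = √(10.9167) = 3.304
  s(W) = √(0.6667) = 0.8165

Step 3 — r_{ij} = s_{ij} / (s_i · s_j):
  r[U,U] = 1 (diagonal).
  r[U,V] = -3.5833 / (3.2016 · 3.304) = -3.5833 / 10.5781 = -0.3388
  r[U,W] = 0 / (3.2016 · 0.8165) = 0 / 2.6141 = 0
  r[V,V] = 1 (diagonal).
  r[V,W] = -2 / (3.304 · 0.8165) = -2 / 2.6977 = -0.7414
  r[W,W] = 1 (diagonal).

R is symmetric with unit diagonal. Assembling:

R = [[1, -0.3388, 0],
 [-0.3388, 1, -0.7414],
 [0, -0.7414, 1]]


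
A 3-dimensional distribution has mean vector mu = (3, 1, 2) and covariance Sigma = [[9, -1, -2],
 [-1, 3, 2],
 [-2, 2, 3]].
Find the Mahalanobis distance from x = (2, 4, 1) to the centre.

Step 1 — centre the observation: (x - mu) = (-1, 3, -1).

Step 2 — invert Sigma (cofactor / det for 3×3, or solve directly):
  Sigma^{-1} = [[0.1316, -0.0263, 0.1053],
 [-0.0263, 0.6053, -0.4211],
 [0.1053, -0.4211, 0.6842]].

Step 3 — form the quadratic (x - mu)^T · Sigma^{-1} · (x - mu):
  Sigma^{-1} · (x - mu) = (-0.3158, 2.2632, -2.0526).
  (x - mu)^T · [Sigma^{-1} · (x - mu)] = (-1)·(-0.3158) + (3)·(2.2632) + (-1)·(-2.0526) = 9.1579.

Step 4 — take square root: d = √(9.1579) ≈ 3.0262.

d(x, mu) = √(9.1579) ≈ 3.0262


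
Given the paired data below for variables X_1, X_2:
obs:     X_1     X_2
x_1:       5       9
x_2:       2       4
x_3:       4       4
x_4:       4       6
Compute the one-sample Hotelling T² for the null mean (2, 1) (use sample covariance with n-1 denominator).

Step 1 — sample mean vector:
  mean(X_1) = (5 + 2 + 4 + 4) / 4 = 15/4 = 3.75
  mean(X_2) = (9 + 4 + 4 + 6) / 4 = 23/4 = 5.75
  x̄ = (3.75, 5.75),  deviation x̄ - mu_0 = (3.75, 5.75) - (2, 1) = (1.75, 4.75).

Step 2 — sample covariance matrix, S[i,j] = (1/(n-1)) · Σ_k (x_{k,i} - mean_i) · (x_{k,j} - mean_j), divisor n-1 = 3:
  S[X_1,X_1] = ((1.25)·(1.25) + (-1.75)·(-1.75) + (0.25)·(0.25) + (0.25)·(0.25)) / 3 = 4.75/3 = 1.5833
  S[X_1,X_2] = ((1.25)·(3.25) + (-1.75)·(-1.75) + (0.25)·(-1.75) + (0.25)·(0.25)) / 3 = 6.75/3 = 2.25
  S[X_2,X_2] = ((3.25)·(3.25) + (-1.75)·(-1.75) + (-1.75)·(-1.75) + (0.25)·(0.25)) / 3 = 16.75/3 = 5.5833
  S = [[1.5833, 2.25],
 [2.25, 5.5833]].

Step 3 — invert S. det(S) = 1.5833·5.5833 - (2.25)² = 3.7778.
  S^{-1} = (1/det) · [[d, -b], [-b, a]] = [[1.4779, -0.5956],
 [-0.5956, 0.4191]].

Step 4 — quadratic form (x̄ - mu_0)^T · S^{-1} · (x̄ - mu_0):
  S^{-1} · (x̄ - mu_0) = (-0.2426, 0.9485),
  (x̄ - mu_0)^T · [...] = (1.75)·(-0.2426) + (4.75)·(0.9485) = 4.0809.

Step 5 — scale by n: T² = 4 · 4.0809 = 16.3235.

T² ≈ 16.3235


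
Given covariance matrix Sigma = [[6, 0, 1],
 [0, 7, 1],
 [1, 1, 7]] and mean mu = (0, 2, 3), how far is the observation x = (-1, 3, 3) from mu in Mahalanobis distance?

Step 1 — centre the observation: (x - mu) = (-1, 1, 0).

Step 2 — invert Sigma (cofactor / det for 3×3, or solve directly):
  Sigma^{-1} = [[0.1708, 0.0036, -0.0249],
 [0.0036, 0.1459, -0.0214],
 [-0.0249, -0.0214, 0.1495]].

Step 3 — form the quadratic (x - mu)^T · Sigma^{-1} · (x - mu):
  Sigma^{-1} · (x - mu) = (-0.1673, 0.1423, 0.0036).
  (x - mu)^T · [Sigma^{-1} · (x - mu)] = (-1)·(-0.1673) + (1)·(0.1423) + (0)·(0.0036) = 0.3096.

Step 4 — take square root: d = √(0.3096) ≈ 0.5564.

d(x, mu) = √(0.3096) ≈ 0.5564


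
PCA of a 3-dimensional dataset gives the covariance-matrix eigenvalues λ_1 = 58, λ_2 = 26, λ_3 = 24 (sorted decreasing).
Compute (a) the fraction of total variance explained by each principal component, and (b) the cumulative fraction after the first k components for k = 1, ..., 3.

Step 1 — total variance = trace(Sigma) = Σ λ_i = 58 + 26 + 24 = 108.

Step 2 — fraction explained by component i = λ_i / Σ λ:
  PC1: 58/108 = 0.537
  PC2: 26/108 = 0.2407
  PC3: 24/108 = 0.2222

Step 3 — cumulative fraction after k components = (λ_1 + ... + λ_k) / Σ λ:
  k = 1: 58/108 = 0.537
  k = 2: (58 + 26)/108 = 84/108 = 0.7778
  k = 3: (58 + 26 + 24)/108 = 108/108 = 1

Summary (fraction, with percent):

explained: PC1 0.537 (53.7%), PC2 0.2407 (24.07%), PC3 0.2222 (22.22%);  cumulative: 0.537, 0.7778, 1


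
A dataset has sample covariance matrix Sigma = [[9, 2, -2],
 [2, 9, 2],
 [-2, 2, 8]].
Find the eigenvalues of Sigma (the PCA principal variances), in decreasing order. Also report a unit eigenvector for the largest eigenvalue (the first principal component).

Step 1 — characteristic polynomial p(λ) = det(λI - Sigma) = λ³ - tr·λ² + c_1·λ - det, where tr = trace, c_1 = sum of the principal 2×2 minors, det = det(Sigma):
  tr = 9 + 9 + 8 = 26,
  c_1 = (9·9 - (2)²) + (9·8 - (-2)²) + (9·8 - (2)²) = 77 + 68 + 68 = 213,
  det = 9·(9·8 - (2)²) - (2)·((2)·8 - (2)·(-2)) + (-2)·((2)·(2) - 9·(-2)) = 9·(68) - (2)·(20) + (-2)·(22) = 528.
  So p(λ) = λ³ - 26λ² + 213λ - 528.
Step 2 — look for an integer root (rational root theorem: any rational root is an integer divisor of 528). Testing λ = 11:
  p(11) = 1331 - 3146 + 2343 - 528 = 0  ✓
  Dividing out (λ - 11): p(λ) = (λ - 11)(λ² - 15λ + 48).
Step 3 — remaining eigenvalues from the quadratic λ² - 15λ + 48 = 0:
  Δ = 15² - 4·48 = 225 - 192 = 33,  λ = (15 ± √33)/2 = (15 ± 5.7446)/2 ≈ 10.3723 or 4.6277.
  Sorted: λ_1 = 11,  λ_2 = 10.3723,  λ_3 = 4.6277  (check: sum = 26 = tr ✓).

Step 4 — unit eigenvector for λ_1 = 11: v spans the null space of (Sigma - λ_1 I), whose rows are
  r_1 = (-2, 2, -2),  r_2 = (2, -2, 2),  r_3 = (-2, 2, -3).
  v is orthogonal to every row, so take v ∝ r_1 × r_3 = ((2)·(-3) - (-2)·(2), (-2)·(-2) - (-2)·(-3), (-2)·(2) - (2)·(-2)) = (-2, -2, 0).
  Rescale (divide by 2; multiply by -1 so the first nonzero entry is positive): u = (1, 1, 0).
  ||u|| = √((1)² + (1)² + (0)²) = √(2) ≈ 1.4142,  v_1 = u/||u|| ≈ (0.7071, 0.7071, 0) (||v_1|| = 1).

λ_1 = 11,  λ_2 = 10.3723,  λ_3 = 4.6277;  v_1 ≈ (0.7071, 0.7071, 0)


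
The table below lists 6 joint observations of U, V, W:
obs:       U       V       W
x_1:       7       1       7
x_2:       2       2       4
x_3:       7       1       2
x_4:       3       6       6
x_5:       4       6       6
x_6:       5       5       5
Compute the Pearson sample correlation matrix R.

Step 1 — column means:
  mean(U) = (7 + 2 + 7 + 3 + 4 + 5) / 6 = 28/6 = 4.6667
  mean(V) = (1 + 2 + 1 + 6 + 6 + 5) / 6 = 21/6 = 3.5
  mean(W) = (7 + 4 + 2 + 6 + 6 + 5) / 6 = 30/6 = 5

Step 2 — sample variances and covariances s[i,j] = (1/(n-1)) · Σ_k (x_{k,i} - mean_i) · (x_{k,j} - mean_j), with n-1 = 5:
  s[U,U] = ((2.3333)·(2.3333) + (-2.6667)·(-2.6667) + (2.3333)·(2.3333) + (-1.6667)·(-1.6667) + (-0.6667)·(-0.6667) + (0.3333)·(0.3333)) / 5 = 21.3333/5 = 4.2667
  s[U,V] = ((2.3333)·(-2.5) + (-2.6667)·(-1.5) + (2.3333)·(-2.5) + (-1.6667)·(2.5) + (-0.6667)·(2.5) + (0.3333)·(1.5)) / 5 = -13/5 = -2.6
  s[U,W] = ((2.3333)·(2) + (-2.6667)·(-1) + (2.3333)·(-3) + (-1.6667)·(1) + (-0.6667)·(1) + (0.3333)·(0)) / 5 = -2/5 = -0.4
  s[V,V] = ((-2.5)·(-2.5) + (-1.5)·(-1.5) + (-2.5)·(-2.5) + (2.5)·(2.5) + (2.5)·(2.5) + (1.5)·(1.5)) / 5 = 29.5/5 = 5.9
  s[V,W] = ((-2.5)·(2) + (-1.5)·(-1) + (-2.5)·(-3) + (2.5)·(1) + (2.5)·(1) + (1.5)·(0)) / 5 = 9/5 = 1.8
  s[W,W] = ((2)·(2) + (-1)·(-1) + (-3)·(-3) + (1)·(1) + (1)·(1) + (0)·(0)) / 5 = 16/5 = 3.2
  Sample standard deviations s_i = √(s[i,i]):
  s(U) = √(4.2667) = 2.0656
  s(V) = √(5.9) = 2.429
  s(W) = √(3.2) = 1.7889

Step 3 — r_{ij} = s_{ij} / (s_i · s_j):
  r[U,U] = 1 (diagonal).
  r[U,V] = -2.6 / (2.0656 · 2.429) = -2.6 / 5.0173 = -0.5182
  r[U,W] = -0.4 / (2.0656 · 1.7889) = -0.4 / 3.695 = -0.1083
  r[V,V] = 1 (diagonal).
  r[V,W] = 1.8 / (2.429 · 1.7889) = 1.8 / 4.3451 = 0.4143
  r[W,W] = 1 (diagonal).

R is symmetric with unit diagonal. Assembling:

R = [[1, -0.5182, -0.1083],
 [-0.5182, 1, 0.4143],
 [-0.1083, 0.4143, 1]]


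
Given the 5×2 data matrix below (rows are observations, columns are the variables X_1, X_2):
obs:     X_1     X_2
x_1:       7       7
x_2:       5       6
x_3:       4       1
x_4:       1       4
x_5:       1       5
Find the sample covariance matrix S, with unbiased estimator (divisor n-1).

Step 1 — column means:
  mean(X_1) = (7 + 5 + 4 + 1 + 1) / 5 = 18/5 = 3.6
  mean(X_2) = (7 + 6 + 1 + 4 + 5) / 5 = 23/5 = 4.6

Step 2 — sample covariance S[i,j] = (1/(n-1)) · Σ_k (x_{k,i} - mean_i) · (x_{k,j} - mean_j), with n-1 = 4.
  S[X_1,X_1] = ((3.4)·(3.4) + (1.4)·(1.4) + (0.4)·(0.4) + (-2.6)·(-2.6) + (-2.6)·(-2.6)) / 4 = 27.2/4 = 6.8
  S[X_1,X_2] = ((3.4)·(2.4) + (1.4)·(1.4) + (0.4)·(-3.6) + (-2.6)·(-0.6) + (-2.6)·(0.4)) / 4 = 9.2/4 = 2.3
  S[X_2,X_2] = ((2.4)·(2.4) + (1.4)·(1.4) + (-3.6)·(-3.6) + (-0.6)·(-0.6) + (0.4)·(0.4)) / 4 = 21.2/4 = 5.3

S is symmetric (S[j,i] = S[i,j]). Assembling:

S = [[6.8, 2.3],
 [2.3, 5.3]]


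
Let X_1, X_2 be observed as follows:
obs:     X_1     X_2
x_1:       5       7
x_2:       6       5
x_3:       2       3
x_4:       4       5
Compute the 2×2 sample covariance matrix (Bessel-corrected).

Step 1 — column means:
  mean(X_1) = (5 + 6 + 2 + 4) / 4 = 17/4 = 4.25
  mean(X_2) = (7 + 5 + 3 + 5) / 4 = 20/4 = 5

Step 2 — sample covariance S[i,j] = (1/(n-1)) · Σ_k (x_{k,i} - mean_i) · (x_{k,j} - mean_j), with n-1 = 3.
  S[X_1,X_1] = ((0.75)·(0.75) + (1.75)·(1.75) + (-2.25)·(-2.25) + (-0.25)·(-0.25)) / 3 = 8.75/3 = 2.9167
  S[X_1,X_2] = ((0.75)·(2) + (1.75)·(0) + (-2.25)·(-2) + (-0.25)·(0)) / 3 = 6/3 = 2
  S[X_2,X_2] = ((2)·(2) + (0)·(0) + (-2)·(-2) + (0)·(0)) / 3 = 8/3 = 2.6667

S is symmetric (S[j,i] = S[i,j]). Assembling:

S = [[2.9167, 2],
 [2, 2.6667]]


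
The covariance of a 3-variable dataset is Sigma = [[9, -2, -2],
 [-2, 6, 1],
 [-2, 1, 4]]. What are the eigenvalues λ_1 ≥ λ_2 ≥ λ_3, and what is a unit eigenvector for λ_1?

Step 1 — characteristic polynomial p(λ) = det(λI - Sigma) = λ³ - tr·λ² + c_1·λ - det, where tr = trace, c_1 = sum of the principal 2×2 minors, det = det(Sigma):
  tr = 9 + 6 + 4 = 19,
  c_1 = (9·6 - (-2)²) + (9·4 - (-2)²) + (6·4 - (1)²) = 50 + 32 + 23 = 105,
  det = 9·(6·4 - (1)²) - (-2)·((-2)·4 - (1)·(-2)) + (-2)·((-2)·(1) - 6·(-2)) = 9·(23) - (-2)·(-6) + (-2)·(10) = 175.
  So p(λ) = λ³ - 19λ² + 105λ - 175.
Step 2 — look for an integer root (rational root theorem: any rational root is an integer divisor of 175). Testing λ = 5:
  p(5) = 125 - 475 + 525 - 175 = 0  ✓
  Dividing out (λ - 5): p(λ) = (λ - 5)(λ² - 14λ + 35).
Step 3 — remaining eigenvalues from the quadratic λ² - 14λ + 35 = 0:
  Δ = 14² - 4·35 = 196 - 140 = 56,  λ = (14 ± √56)/2 = (14 ± 7.4833)/2 ≈ 10.7417 or 3.2583.
  Sorted: λ_1 = 10.7417,  λ_2 = 5,  λ_3 = 3.2583  (check: sum = 19 = tr ✓).

Step 4 — unit eigenvector for λ_1 ≈ 10.7417: v spans the null space of (Sigma - λ_1 I), whose rows are
  r_1 = (-1.7417, -2, -2),  r_2 = (-2, -4.7417, 1),  r_3 = (-2, 1, -6.7417).
  v is orthogonal to every row, so take v ∝ r_1 × r_2 = ((-2)·(1) - (-2)·(-4.7417), (-2)·(-2) - (-1.7417)·(1), (-1.7417)·(-4.7417) - (-2)·(-2)) ≈ (-11.4833, 5.7417, 4.2583).
  Rescale (multiply by -1 so the first nonzero entry is positive): u = (11.4833, -5.7417, -4.2583).
  ||u|| = √((11.4833)² + (-5.7417)² + (-4.2583)²) = √(182.9666) ≈ 13.5265,  v_1 = u/||u|| ≈ (0.8489, -0.4245, -0.3148) (||v_1|| = 1).

λ_1 = 10.7417,  λ_2 = 5,  λ_3 = 3.2583;  v_1 ≈ (0.8489, -0.4245, -0.3148)


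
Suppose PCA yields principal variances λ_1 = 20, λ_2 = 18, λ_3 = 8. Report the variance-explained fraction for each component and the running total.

Step 1 — total variance = trace(Sigma) = Σ λ_i = 20 + 18 + 8 = 46.

Step 2 — fraction explained by component i = λ_i / Σ λ:
  PC1: 20/46 = 0.4348
  PC2: 18/46 = 0.3913
  PC3: 8/46 = 0.1739

Step 3 — cumulative fraction after k components = (λ_1 + ... + λ_k) / Σ λ:
  k = 1: 20/46 = 0.4348
  k = 2: (20 + 18)/46 = 38/46 = 0.8261
  k = 3: (20 + 18 + 8)/46 = 46/46 = 1

Summary (fraction, with percent):

explained: PC1 0.4348 (43.48%), PC2 0.3913 (39.13%), PC3 0.1739 (17.39%);  cumulative: 0.4348, 0.8261, 1


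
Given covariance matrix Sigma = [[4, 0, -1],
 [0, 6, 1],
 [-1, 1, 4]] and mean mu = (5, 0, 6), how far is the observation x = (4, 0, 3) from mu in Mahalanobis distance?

Step 1 — centre the observation: (x - mu) = (-1, 0, -3).

Step 2 — invert Sigma (cofactor / det for 3×3, or solve directly):
  Sigma^{-1} = [[0.2674, -0.0116, 0.0698],
 [-0.0116, 0.1744, -0.0465],
 [0.0698, -0.0465, 0.2791]].

Step 3 — form the quadratic (x - mu)^T · Sigma^{-1} · (x - mu):
  Sigma^{-1} · (x - mu) = (-0.4767, 0.1512, -0.907).
  (x - mu)^T · [Sigma^{-1} · (x - mu)] = (-1)·(-0.4767) + (0)·(0.1512) + (-3)·(-0.907) = 3.1977.

Step 4 — take square root: d = √(3.1977) ≈ 1.7882.

d(x, mu) = √(3.1977) ≈ 1.7882


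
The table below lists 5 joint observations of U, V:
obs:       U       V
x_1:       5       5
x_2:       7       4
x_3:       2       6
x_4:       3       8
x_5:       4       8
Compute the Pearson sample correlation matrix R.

Step 1 — column means:
  mean(U) = (5 + 7 + 2 + 3 + 4) / 5 = 21/5 = 4.2
  mean(V) = (5 + 4 + 6 + 8 + 8) / 5 = 31/5 = 6.2

Step 2 — sample variances and covariances s[i,j] = (1/(n-1)) · Σ_k (x_{k,i} - mean_i) · (x_{k,j} - mean_j), with n-1 = 4:
  s[U,U] = ((0.8)·(0.8) + (2.8)·(2.8) + (-2.2)·(-2.2) + (-1.2)·(-1.2) + (-0.2)·(-0.2)) / 4 = 14.8/4 = 3.7
  s[U,V] = ((0.8)·(-1.2) + (2.8)·(-2.2) + (-2.2)·(-0.2) + (-1.2)·(1.8) + (-0.2)·(1.8)) / 4 = -9.2/4 = -2.3
  s[V,V] = ((-1.2)·(-1.2) + (-2.2)·(-2.2) + (-0.2)·(-0.2) + (1.8)·(1.8) + (1.8)·(1.8)) / 4 = 12.8/4 = 3.2
  Sample standard deviations s_i = √(s[i,i]):
  s(U) = √(3.7) = 1.9235
  s(V) = √(3.2) = 1.7889

Step 3 — r_{ij} = s_{ij} / (s_i · s_j):
  r[U,U] = 1 (diagonal).
  r[U,V] = -2.3 / (1.9235 · 1.7889) = -2.3 / 3.4409 = -0.6684
  r[V,V] = 1 (diagonal).

R is symmetric with unit diagonal. Assembling:

R = [[1, -0.6684],
 [-0.6684, 1]]


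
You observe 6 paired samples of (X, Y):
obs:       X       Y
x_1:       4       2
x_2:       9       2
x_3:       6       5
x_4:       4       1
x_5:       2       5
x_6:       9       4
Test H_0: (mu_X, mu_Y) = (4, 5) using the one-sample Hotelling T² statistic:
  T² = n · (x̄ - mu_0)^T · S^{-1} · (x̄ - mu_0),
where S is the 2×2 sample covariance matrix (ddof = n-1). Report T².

Step 1 — sample mean vector:
  mean(X) = (4 + 9 + 6 + 4 + 2 + 9) / 6 = 34/6 = 5.6667
  mean(Y) = (2 + 2 + 5 + 1 + 5 + 4) / 6 = 19/6 = 3.1667
  x̄ = (5.6667, 3.1667),  deviation x̄ - mu_0 = (5.6667, 3.1667) - (4, 5) = (1.6667, -1.8333).

Step 2 — sample covariance matrix, S[i,j] = (1/(n-1)) · Σ_k (x_{k,i} - mean_i) · (x_{k,j} - mean_j), divisor n-1 = 5:
  S[X,X] = ((-1.6667)·(-1.6667) + (3.3333)·(3.3333) + (0.3333)·(0.3333) + (-1.6667)·(-1.6667) + (-3.6667)·(-3.6667) + (3.3333)·(3.3333)) / 5 = 41.3333/5 = 8.2667
  S[X,Y] = ((-1.6667)·(-1.1667) + (3.3333)·(-1.1667) + (0.3333)·(1.8333) + (-1.6667)·(-2.1667) + (-3.6667)·(1.8333) + (3.3333)·(0.8333)) / 5 = -1.6667/5 = -0.3333
  S[Y,Y] = ((-1.1667)·(-1.1667) + (-1.1667)·(-1.1667) + (1.8333)·(1.8333) + (-2.1667)·(-2.1667) + (1.8333)·(1.8333) + (0.8333)·(0.8333)) / 5 = 14.8333/5 = 2.9667
  S = [[8.2667, -0.3333],
 [-0.3333, 2.9667]].

Step 3 — invert S. det(S) = 8.2667·2.9667 - (-0.3333)² = 24.4133.
  S^{-1} = (1/det) · [[d, -b], [-b, a]] = [[0.1215, 0.0137],
 [0.0137, 0.3386]].

Step 4 — quadratic form (x̄ - mu_0)^T · S^{-1} · (x̄ - mu_0):
  S^{-1} · (x̄ - mu_0) = (0.1775, -0.598),
  (x̄ - mu_0)^T · [...] = (1.6667)·(0.1775) + (-1.8333)·(-0.598) = 1.3922.

Step 5 — scale by n: T² = 6 · 1.3922 = 8.3534.

T² ≈ 8.3534


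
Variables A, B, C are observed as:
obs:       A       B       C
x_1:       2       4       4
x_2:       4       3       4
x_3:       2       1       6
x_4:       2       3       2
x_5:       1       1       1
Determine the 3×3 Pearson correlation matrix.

Step 1 — column means:
  mean(A) = (2 + 4 + 2 + 2 + 1) / 5 = 11/5 = 2.2
  mean(B) = (4 + 3 + 1 + 3 + 1) / 5 = 12/5 = 2.4
  mean(C) = (4 + 4 + 6 + 2 + 1) / 5 = 17/5 = 3.4

Step 2 — sample variances and covariances s[i,j] = (1/(n-1)) · Σ_k (x_{k,i} - mean_i) · (x_{k,j} - mean_j), with n-1 = 4:
  s[A,A] = ((-0.2)·(-0.2) + (1.8)·(1.8) + (-0.2)·(-0.2) + (-0.2)·(-0.2) + (-1.2)·(-1.2)) / 4 = 4.8/4 = 1.2
  s[A,B] = ((-0.2)·(1.6) + (1.8)·(0.6) + (-0.2)·(-1.4) + (-0.2)·(0.6) + (-1.2)·(-1.4)) / 4 = 2.6/4 = 0.65
  s[A,C] = ((-0.2)·(0.6) + (1.8)·(0.6) + (-0.2)·(2.6) + (-0.2)·(-1.4) + (-1.2)·(-2.4)) / 4 = 3.6/4 = 0.9
  s[B,B] = ((1.6)·(1.6) + (0.6)·(0.6) + (-1.4)·(-1.4) + (0.6)·(0.6) + (-1.4)·(-1.4)) / 4 = 7.2/4 = 1.8
  s[B,C] = ((1.6)·(0.6) + (0.6)·(0.6) + (-1.4)·(2.6) + (0.6)·(-1.4) + (-1.4)·(-2.4)) / 4 = 0.2/4 = 0.05
  s[C,C] = ((0.6)·(0.6) + (0.6)·(0.6) + (2.6)·(2.6) + (-1.4)·(-1.4) + (-2.4)·(-2.4)) / 4 = 15.2/4 = 3.8
  Sample standard deviations s_i = √(s[i,i]):
  s(A) = √(1.2) = 1.0954
  s(B) = √(1.8) = 1.3416
  s(C) = √(3.8) = 1.9494

Step 3 — r_{ij} = s_{ij} / (s_i · s_j):
  r[A,A] = 1 (diagonal).
  r[A,B] = 0.65 / (1.0954 · 1.3416) = 0.65 / 1.4697 = 0.4423
  r[A,C] = 0.9 / (1.0954 · 1.9494) = 0.9 / 2.1354 = 0.4215
  r[B,B] = 1 (diagonal).
  r[B,C] = 0.05 / (1.3416 · 1.9494) = 0.05 / 2.6153 = 0.0191
  r[C,C] = 1 (diagonal).

R is symmetric with unit diagonal. Assembling:

R = [[1, 0.4423, 0.4215],
 [0.4423, 1, 0.0191],
 [0.4215, 0.0191, 1]]


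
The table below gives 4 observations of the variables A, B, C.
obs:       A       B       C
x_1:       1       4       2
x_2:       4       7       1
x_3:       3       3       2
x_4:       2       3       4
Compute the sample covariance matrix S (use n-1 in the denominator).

Step 1 — column means:
  mean(A) = (1 + 4 + 3 + 2) / 4 = 10/4 = 2.5
  mean(B) = (4 + 7 + 3 + 3) / 4 = 17/4 = 4.25
  mean(C) = (2 + 1 + 2 + 4) / 4 = 9/4 = 2.25

Step 2 — sample covariance S[i,j] = (1/(n-1)) · Σ_k (x_{k,i} - mean_i) · (x_{k,j} - mean_j), with n-1 = 3.
  S[A,A] = ((-1.5)·(-1.5) + (1.5)·(1.5) + (0.5)·(0.5) + (-0.5)·(-0.5)) / 3 = 5/3 = 1.6667
  S[A,B] = ((-1.5)·(-0.25) + (1.5)·(2.75) + (0.5)·(-1.25) + (-0.5)·(-1.25)) / 3 = 4.5/3 = 1.5
  S[A,C] = ((-1.5)·(-0.25) + (1.5)·(-1.25) + (0.5)·(-0.25) + (-0.5)·(1.75)) / 3 = -2.5/3 = -0.8333
  S[B,B] = ((-0.25)·(-0.25) + (2.75)·(2.75) + (-1.25)·(-1.25) + (-1.25)·(-1.25)) / 3 = 10.75/3 = 3.5833
  S[B,C] = ((-0.25)·(-0.25) + (2.75)·(-1.25) + (-1.25)·(-0.25) + (-1.25)·(1.75)) / 3 = -5.25/3 = -1.75
  S[C,C] = ((-0.25)·(-0.25) + (-1.25)·(-1.25) + (-0.25)·(-0.25) + (1.75)·(1.75)) / 3 = 4.75/3 = 1.5833

S is symmetric (S[j,i] = S[i,j]). Assembling:

S = [[1.6667, 1.5, -0.8333],
 [1.5, 3.5833, -1.75],
 [-0.8333, -1.75, 1.5833]]


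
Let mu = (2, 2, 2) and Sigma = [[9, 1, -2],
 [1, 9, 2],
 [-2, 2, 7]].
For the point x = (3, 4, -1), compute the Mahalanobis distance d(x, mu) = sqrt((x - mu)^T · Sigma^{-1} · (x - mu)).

Step 1 — centre the observation: (x - mu) = (1, 2, -3).

Step 2 — invert Sigma (cofactor / det for 3×3, or solve directly):
  Sigma^{-1} = [[0.1229, -0.0229, 0.0417],
 [-0.0229, 0.1229, -0.0417],
 [0.0417, -0.0417, 0.1667]].

Step 3 — form the quadratic (x - mu)^T · Sigma^{-1} · (x - mu):
  Sigma^{-1} · (x - mu) = (-0.0479, 0.3479, -0.5417).
  (x - mu)^T · [Sigma^{-1} · (x - mu)] = (1)·(-0.0479) + (2)·(0.3479) + (-3)·(-0.5417) = 2.2729.

Step 4 — take square root: d = √(2.2729) ≈ 1.5076.

d(x, mu) = √(2.2729) ≈ 1.5076


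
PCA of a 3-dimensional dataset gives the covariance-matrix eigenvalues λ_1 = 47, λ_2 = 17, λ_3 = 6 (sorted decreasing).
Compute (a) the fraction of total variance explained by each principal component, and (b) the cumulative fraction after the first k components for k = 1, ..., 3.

Step 1 — total variance = trace(Sigma) = Σ λ_i = 47 + 17 + 6 = 70.

Step 2 — fraction explained by component i = λ_i / Σ λ:
  PC1: 47/70 = 0.6714
  PC2: 17/70 = 0.2429
  PC3: 6/70 = 0.0857

Step 3 — cumulative fraction after k components = (λ_1 + ... + λ_k) / Σ λ:
  k = 1: 47/70 = 0.6714
  k = 2: (47 + 17)/70 = 64/70 = 0.9143
  k = 3: (47 + 17 + 6)/70 = 70/70 = 1

Summary (fraction, with percent):

explained: PC1 0.6714 (67.14%), PC2 0.2429 (24.29%), PC3 0.0857 (8.57%);  cumulative: 0.6714, 0.9143, 1


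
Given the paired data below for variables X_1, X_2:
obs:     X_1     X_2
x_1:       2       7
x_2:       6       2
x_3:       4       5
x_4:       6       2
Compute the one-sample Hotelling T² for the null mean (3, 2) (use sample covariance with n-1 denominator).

Step 1 — sample mean vector:
  mean(X_1) = (2 + 6 + 4 + 6) / 4 = 18/4 = 4.5
  mean(X_2) = (7 + 2 + 5 + 2) / 4 = 16/4 = 4
  x̄ = (4.5, 4),  deviation x̄ - mu_0 = (4.5, 4) - (3, 2) = (1.5, 2).

Step 2 — sample covariance matrix, S[i,j] = (1/(n-1)) · Σ_k (x_{k,i} - mean_i) · (x_{k,j} - mean_j), divisor n-1 = 3:
  S[X_1,X_1] = ((-2.5)·(-2.5) + (1.5)·(1.5) + (-0.5)·(-0.5) + (1.5)·(1.5)) / 3 = 11/3 = 3.6667
  S[X_1,X_2] = ((-2.5)·(3) + (1.5)·(-2) + (-0.5)·(1) + (1.5)·(-2)) / 3 = -14/3 = -4.6667
  S[X_2,X_2] = ((3)·(3) + (-2)·(-2) + (1)·(1) + (-2)·(-2)) / 3 = 18/3 = 6
  S = [[3.6667, -4.6667],
 [-4.6667, 6]].

Step 3 — invert S. det(S) = 3.6667·6 - (-4.6667)² = 0.2222.
  S^{-1} = (1/det) · [[d, -b], [-b, a]] = [[27, 21],
 [21, 16.5]].

Step 4 — quadratic form (x̄ - mu_0)^T · S^{-1} · (x̄ - mu_0):
  S^{-1} · (x̄ - mu_0) = (82.5, 64.5),
  (x̄ - mu_0)^T · [...] = (1.5)·(82.5) + (2)·(64.5) = 252.75.

Step 5 — scale by n: T² = 4 · 252.75 = 1011.

T² ≈ 1011


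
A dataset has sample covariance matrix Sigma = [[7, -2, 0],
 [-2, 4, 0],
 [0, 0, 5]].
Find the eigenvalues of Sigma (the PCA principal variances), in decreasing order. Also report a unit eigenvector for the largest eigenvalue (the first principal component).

Step 1 — characteristic polynomial p(λ) = det(λI - Sigma) = λ³ - tr·λ² + c_1·λ - det, where tr = trace, c_1 = sum of the principal 2×2 minors, det = det(Sigma):
  tr = 7 + 4 + 5 = 16,
  c_1 = (7·4 - (-2)²) + (7·5 - (0)²) + (4·5 - (0)²) = 24 + 35 + 20 = 79,
  det = 7·(4·5 - (0)²) - (-2)·((-2)·5 - (0)·(0)) + (0)·((-2)·(0) - 4·(0)) = 7·(20) - (-2)·(-10) + (0)·(0) = 120.
  So p(λ) = λ³ - 16λ² + 79λ - 120.
Step 2 — look for an integer root (rational root theorem: any rational root is an integer divisor of 120). Testing λ = 3:
  p(3) = 27 - 144 + 237 - 120 = 0  ✓
  Dividing out (λ - 3): p(λ) = (λ - 3)(λ² - 13λ + 40).
Step 3 — remaining eigenvalues from the quadratic λ² - 13λ + 40 = 0:
  Δ = 13² - 4·40 = 169 - 160 = 9,  λ = (13 ± √9)/2 = (13 ± 3)/2 = 8 or 5.
  Sorted: λ_1 = 8,  λ_2 = 5,  λ_3 = 3  (check: sum = 16 = tr ✓).

Step 4 — unit eigenvector for λ_1 = 8: v spans the null space of (Sigma - λ_1 I), whose rows are
  r_1 = (-1, -2, 0),  r_2 = (-2, -4, 0),  r_3 = (0, 0, -3).
  v is orthogonal to every row, so take v ∝ r_1 × r_3 = ((-2)·(-3) - (0)·(0), (0)·(0) - (-1)·(-3), (-1)·(0) - (-2)·(0)) = (6, -3, 0).
  Rescale (divide by 3): u = (2, -1, 0).
  ||u|| = √((2)² + (-1)² + (0)²) = √(5) ≈ 2.2361,  v_1 = u/||u|| ≈ (0.8944, -0.4472, 0) (||v_1|| = 1).

λ_1 = 8,  λ_2 = 5,  λ_3 = 3;  v_1 ≈ (0.8944, -0.4472, 0)
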